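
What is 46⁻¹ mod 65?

41

46·41 = 1886 = 29·65 + 1, so 46⁻¹ ≡ 41 (mod 65).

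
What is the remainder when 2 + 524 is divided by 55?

31

524 mod 55 = 29 (since 9·55 = 495).
(2 + 29) mod 55 = 31.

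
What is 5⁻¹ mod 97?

39

5·39 = 195 = 2·97 + 1, so 5⁻¹ ≡ 39 (mod 97).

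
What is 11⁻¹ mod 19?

19 = 1·11 + 8
11 = 1·8 + 3
8 = 2·3 + 2
3 = 1·2 + 1
2 = 2·1 + 0
Back-substituting gives 11·7 ≡ 1 (mod 19).

7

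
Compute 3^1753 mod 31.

24

Square-and-reduce mod 31: 3^1≡3, 3^2≡9, 3^4≡19, 3^8≡20, 3^16≡28, 3^32≡9, 3^64≡19, 3^128≡20, 3^256≡28, 3^512≡9, 3^1024≡19.
Since 1753 = 1 + 8 + 16 + 64 + 128 + 512 + 1024 in binary, 3^1753 ≡ 3·20·28·19·20·9·19 ≡ 24 (mod 31).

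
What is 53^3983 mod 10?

Powers of 3 mod 10 repeat with period 4: 3, 9, 7, 1.
3983 mod 4 = 3, so the last digit matches 3^3 = 7.

7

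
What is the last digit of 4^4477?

4

Last digits of 4^n: 4, 6 (period 2).
4477 mod 2 = 1, so the last digit matches 4^1 = 4.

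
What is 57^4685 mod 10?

7

Powers of 7 mod 10 repeat with period 4: 7, 9, 3, 1.
4685 mod 4 = 1, so the last digit matches 7^1 = 7.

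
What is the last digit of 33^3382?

The units digit of 33^n cycles with period 4: 3, 9, 7, 1, …
3382 mod 4 = 2, so the last digit matches 3^2 = 9.

9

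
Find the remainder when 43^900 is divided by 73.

By repeated squaring mod 73: 43^1≡43, 43^2≡24, 43^4≡65, 43^8≡64, 43^16≡8, 43^32≡64, 43^64≡8, 43^128≡64, 43^256≡8, 43^512≡64.
Since 900 = 4 + 128 + 256 + 512 in binary, 43^900 ≡ 65·64·8·64 ≡ 72 (mod 73).

72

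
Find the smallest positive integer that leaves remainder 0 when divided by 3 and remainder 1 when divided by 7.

x ≡ 0 (mod 3) gives x ∈ {0, 3, 6, 9, 12, 15}.
The first of these with x mod 7 = 1 is 15.

15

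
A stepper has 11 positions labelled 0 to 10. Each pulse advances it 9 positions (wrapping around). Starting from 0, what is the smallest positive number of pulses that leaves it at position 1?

9·5 = 45 = 4·11 + 1, so 9⁻¹ ≡ 5 (mod 11).

5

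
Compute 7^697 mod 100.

Square-and-reduce mod 100: 7^1≡7, 7^2≡49, 7^4≡1, 7^8≡1, 7^16≡1, 7^32≡1, 7^64≡1, 7^128≡1, 7^256≡1, 7^512≡1.
Since 697 = 1 + 8 + 16 + 32 + 128 + 512 in binary, 7^697 ≡ 7·1·1·1·1·1 ≡ 7 (mod 100).

7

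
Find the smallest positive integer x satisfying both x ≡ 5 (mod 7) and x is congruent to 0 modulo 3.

Since 3·5 ≡ 1 (mod 7), take x = 0 + 3·((5−0)·5 mod 7) = 0 + 3·4 = 12.
Check: 12 mod 7 = 5, 12 mod 3 = 0.

12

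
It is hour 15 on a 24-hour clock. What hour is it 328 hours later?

328 = 13·24 + 16, so 328 mod 24 = 16.
(15 + 16) mod 24 = 7.

7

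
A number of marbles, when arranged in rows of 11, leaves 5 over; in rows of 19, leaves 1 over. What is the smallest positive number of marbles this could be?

115

Since 19·7 ≡ 1 (mod 11), take x = 1 + 19·((5−1)·7 mod 11) = 1 + 19·6 = 115.
Check: 115 mod 11 = 5, 115 mod 19 = 1.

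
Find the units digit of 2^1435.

Last digits of 2^n: 2, 4, 8, 6 (period 4).
1435 leaves remainder 3 on division by 4, so 2^1435 ends in 8.

8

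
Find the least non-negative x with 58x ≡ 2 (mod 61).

The inverse of 58 mod 61 is 20 (since 58·20 = 1160 ≡ 1).
Multiplying both sides by 20: x ≡ 20·2 = 40 ≡ 40 (mod 61).
Check: 58·40 = 2320 = 38·61 + 2.

40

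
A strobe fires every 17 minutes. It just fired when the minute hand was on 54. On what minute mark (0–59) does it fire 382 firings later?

382·17 = 6494.
Dividing 6494 by 60 gives quotient 108 and remainder 14.
(54 + 14) mod 60 = 8.

8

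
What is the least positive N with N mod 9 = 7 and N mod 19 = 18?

151

Since 19·1 ≡ 1 (mod 9), take x = 18 + 19·((7−18)·1 mod 9) = 18 + 19·7 = 151.
Check: 151 mod 9 = 7, 151 mod 19 = 18.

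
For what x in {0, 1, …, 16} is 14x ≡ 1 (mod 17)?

14⁻¹ ≡ 11 (mod 17) because 14·11 = 154 = 9·17 + 1.
Multiplying both sides by 11: x ≡ 11·1 = 11 ≡ 11 (mod 17).

11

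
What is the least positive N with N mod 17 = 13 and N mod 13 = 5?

200

Since 13·4 ≡ 1 (mod 17), take x = 5 + 13·((13−5)·4 mod 17) = 5 + 13·15 = 200.
Check: 200 mod 17 = 13, 200 mod 13 = 5.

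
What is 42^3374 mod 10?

4

The units digit of 42^n cycles with period 4: 2, 4, 8, 6, …
3374 leaves remainder 2 on division by 4, so 42^3374 ends in 4.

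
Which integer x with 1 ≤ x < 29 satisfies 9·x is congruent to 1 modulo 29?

13

29 = 3·9 + 2
9 = 4·2 + 1
2 = 2·1 + 0
Back-substituting gives 9·13 ≡ 1 (mod 29).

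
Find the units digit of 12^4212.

The units digit of 12^n cycles with period 4: 2, 4, 8, 6, …
4212 mod 4 = 0, so the last digit matches 2^4 = 6.

6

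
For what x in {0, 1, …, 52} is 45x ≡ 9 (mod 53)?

45⁻¹ ≡ 33 (mod 53) because 45·33 = 1485 = 28·53 + 1.
So x ≡ 33·9 = 297 ≡ 32 (mod 53).
Check: 45·32 = 1440 = 27·53 + 9.

32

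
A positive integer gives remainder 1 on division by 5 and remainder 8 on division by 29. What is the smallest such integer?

Since 29·4 ≡ 1 (mod 5), take x = 8 + 29·((1−8)·4 mod 5) = 8 + 29·2 = 66.
Check: 66 mod 5 = 1, 66 mod 29 = 8.

66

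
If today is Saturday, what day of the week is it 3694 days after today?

3694 − 527·7 = 5, so 3694 ≡ 5 (mod 7).
Saturday + 5 days → Thursday.

Thursday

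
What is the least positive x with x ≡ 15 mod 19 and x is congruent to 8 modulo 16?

72

x ≡ 8 (mod 16) gives x ∈ {8, 24, 40, 56, 72}.
The first of these with x mod 19 = 15 is 72.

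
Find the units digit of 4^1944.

6

Powers of 4 mod 10 repeat with period 2: 4, 6.
1944 leaves remainder 0 on division by 2, so 4^1944 ends in 6.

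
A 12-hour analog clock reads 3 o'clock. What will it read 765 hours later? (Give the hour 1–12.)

12

765 − 63·12 = 9, so 765 ≡ 9 (mod 12).
3 + 9 → 12 on a 12-hour dial.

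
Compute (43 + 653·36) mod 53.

19

653·36 = 23508.
23508 − 443·53 = 29, so 23508 ≡ 29 (mod 53).
(43 + 29) mod 53 = 19.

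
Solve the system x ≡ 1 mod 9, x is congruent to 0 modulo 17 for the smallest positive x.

136

Since 17·8 ≡ 1 (mod 9), take x = 0 + 17·((1−0)·8 mod 9) = 0 + 17·8 = 136.
Check: 136 mod 9 = 1, 136 mod 17 = 0.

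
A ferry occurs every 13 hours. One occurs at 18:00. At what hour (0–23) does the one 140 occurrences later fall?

14

140·13 = 1820.
1820 mod 24 = 20 (since 75·24 = 1800).
(18 + 20) mod 24 = 14.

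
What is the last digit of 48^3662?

Last digits of 8^n: 8, 4, 2, 6 (period 4).
3662 leaves remainder 2 on division by 4, so 48^3662 ends in 4.

4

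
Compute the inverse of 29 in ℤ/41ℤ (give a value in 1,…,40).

17

41 = 1·29 + 12
29 = 2·12 + 5
12 = 2·5 + 2
5 = 2·2 + 1
2 = 2·1 + 0
Back-substituting gives 29·17 ≡ 1 (mod 41).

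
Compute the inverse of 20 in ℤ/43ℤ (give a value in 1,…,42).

28

43 = 2·20 + 3
20 = 6·3 + 2
3 = 1·2 + 1
2 = 2·1 + 0
Back-substituting gives 20·28 ≡ 1 (mod 43).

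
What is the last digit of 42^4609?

Powers of 2 mod 10 repeat with period 4: 2, 4, 8, 6.
4609 leaves remainder 1 on division by 4, so 42^4609 ends in 2.

2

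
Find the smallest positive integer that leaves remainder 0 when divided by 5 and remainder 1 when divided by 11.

45

x ≡ 0 (mod 5) gives x ∈ {0, 5, 10, 15, 20, 25, 30, 35, …}.
The first of these with x mod 11 = 1 is 45.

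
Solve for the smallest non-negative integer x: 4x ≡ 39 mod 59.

The inverse of 4 mod 59 is 15 (since 4·15 = 60 ≡ 1).
So x ≡ 15·39 = 585 ≡ 54 (mod 59).

54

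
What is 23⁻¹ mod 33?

33 = 1·23 + 10
23 = 2·10 + 3
10 = 3·3 + 1
3 = 3·1 + 0
Back-substituting gives 23·23 ≡ 1 (mod 33).

23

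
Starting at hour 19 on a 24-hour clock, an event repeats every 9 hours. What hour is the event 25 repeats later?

4

25·9 = 225.
Dividing 225 by 24 gives quotient 9 and remainder 9.
(19 + 9) mod 24 = 4.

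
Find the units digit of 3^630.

9

Last digits of 3^n: 3, 9, 7, 1 (period 4).
630 leaves remainder 2 on division by 4, so 3^630 ends in 9.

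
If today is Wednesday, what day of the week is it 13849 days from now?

Saturday

Dividing 13849 by 7 gives quotient 1978 and remainder 3.
Wednesday + 3 days → Saturday.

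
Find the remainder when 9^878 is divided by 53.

Square-and-reduce mod 53: 9^1≡9, 9^2≡28, 9^4≡42, 9^8≡15, 9^16≡13, 9^32≡10, 9^64≡47, 9^128≡36, 9^256≡24, 9^512≡46.
Since 878 = 2 + 4 + 8 + 32 + 64 + 256 + 512 in binary, 9^878 ≡ 28·42·15·10·47·24·46 ≡ 16 (mod 53).

16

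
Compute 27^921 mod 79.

57

By repeated squaring mod 79: 27^1≡27, 27^2≡18, 27^4≡8, 27^8≡64, 27^16≡67, 27^32≡65, 27^64≡38, 27^128≡22, 27^256≡10, 27^512≡21.
921 = 1 + 8 + 16 + 128 + 256 + 512, so 27^921 ≡ 27·64·67·22·10·21 ≡ 57 (mod 79).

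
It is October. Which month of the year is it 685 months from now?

November

685 = 57·12 + 1, so 685 mod 12 = 1.
October + 1 month → November.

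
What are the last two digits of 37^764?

Square-and-reduce mod 100: 37^1≡37, 37^2≡69, 37^4≡61, 37^8≡21, 37^16≡41, 37^32≡81, 37^64≡61, 37^128≡21, 37^256≡41, 37^512≡81.
764 = 4 + 8 + 16 + 32 + 64 + 128 + 512, so 37^764 ≡ 61·21·41·81·61·21·81 ≡ 61 (mod 100).

61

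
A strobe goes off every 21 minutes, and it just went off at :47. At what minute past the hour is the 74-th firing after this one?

74·21 = 1554.
Dividing 1554 by 60 gives quotient 25 and remainder 54.
(47 + 54) mod 60 = 41.

41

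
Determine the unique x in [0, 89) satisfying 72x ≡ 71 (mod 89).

The inverse of 72 mod 89 is 68 (since 72·68 = 4896 ≡ 1).
So x ≡ 68·71 = 4828 ≡ 22 (mod 89).

22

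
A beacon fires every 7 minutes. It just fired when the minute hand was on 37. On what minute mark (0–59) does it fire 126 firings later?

19

126·7 = 882.
882 − 14·60 = 42, so 882 ≡ 42 (mod 60).
(37 + 42) mod 60 = 19.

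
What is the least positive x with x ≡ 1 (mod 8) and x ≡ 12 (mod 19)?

Since 19·3 ≡ 1 (mod 8), take x = 12 + 19·((1−12)·3 mod 8) = 12 + 19·7 = 145.
Check: 145 mod 8 = 1, 145 mod 19 = 12.

145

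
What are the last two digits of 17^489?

97

By repeated squaring mod 100: 17^1≡17, 17^2≡89, 17^4≡21, 17^8≡41, 17^16≡81, 17^32≡61, 17^64≡21, 17^128≡41, 17^256≡81.
Since 489 = 1 + 8 + 32 + 64 + 128 + 256 in binary, 17^489 ≡ 17·41·61·21·41·81 ≡ 97 (mod 100).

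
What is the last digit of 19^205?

Last digits of 9^n: 9, 1 (period 2).
205 leaves remainder 1 on division by 2, so 19^205 ends in 9.

9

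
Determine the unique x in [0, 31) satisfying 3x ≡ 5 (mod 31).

12

The inverse of 3 mod 31 is 21 (since 3·21 = 63 ≡ 1).
Multiplying both sides by 21: x ≡ 21·5 = 105 ≡ 12 (mod 31).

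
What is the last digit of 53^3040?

Powers of 3 mod 10 repeat with period 4: 3, 9, 7, 1.
3040 mod 4 = 0, so the last digit matches 3^4 = 1.

1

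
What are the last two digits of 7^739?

43

Square-and-reduce mod 100: 7^1≡7, 7^2≡49, 7^4≡1, 7^8≡1, 7^16≡1, 7^32≡1, 7^64≡1, 7^128≡1, 7^256≡1, 7^512≡1.
Since 739 = 1 + 2 + 32 + 64 + 128 + 512 in binary, 7^739 ≡ 7·49·1·1·1·1 ≡ 43 (mod 100).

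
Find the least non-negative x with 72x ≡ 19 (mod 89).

72⁻¹ ≡ 68 (mod 89) because 72·68 = 4896 = 55·89 + 1.
So x ≡ 68·19 = 1292 ≡ 46 (mod 89).
Check: 72·46 = 3312 = 37·89 + 19.

46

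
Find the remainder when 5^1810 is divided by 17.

8

By repeated squaring mod 17: 5^1≡5, 5^2≡8, 5^4≡13, 5^8≡16, 5^16≡1, 5^32≡1, 5^64≡1, 5^128≡1, 5^256≡1, 5^512≡1, 5^1024≡1.
1810 = 2 + 16 + 256 + 512 + 1024, so 5^1810 ≡ 8·1·1·1·1 ≡ 8 (mod 17).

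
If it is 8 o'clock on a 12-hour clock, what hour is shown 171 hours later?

11

Dividing 171 by 12 gives quotient 14 and remainder 3.
8 + 3 → 11 on a 12-hour dial.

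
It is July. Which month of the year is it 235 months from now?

235 = 19·12 + 7, so 235 mod 12 = 7.
July + 7 months → February.

February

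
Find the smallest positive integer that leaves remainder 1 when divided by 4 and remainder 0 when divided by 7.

21

x ≡ 1 (mod 4) gives x ∈ {1, 5, 9, 13, 17, 21}.
The first of these with x mod 7 = 0 is 21.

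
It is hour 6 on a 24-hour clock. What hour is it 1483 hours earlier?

1483 = 61·24 + 19, so 1483 mod 24 = 19.
(6 − 19) mod 24 = 11.

11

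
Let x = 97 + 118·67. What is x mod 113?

93

118·67 = 7906.
7906 − 69·113 = 109, so 7906 ≡ 109 (mod 113).
(97 + 109) mod 113 = 93.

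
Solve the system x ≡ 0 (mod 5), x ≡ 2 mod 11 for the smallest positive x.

x ≡ 0 (mod 5) gives x ∈ {0, 5, 10, 15, 20, 25, 30, 35}.
The first of these with x mod 11 = 2 is 35.

35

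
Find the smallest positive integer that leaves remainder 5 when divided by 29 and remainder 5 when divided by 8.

Since 8·11 ≡ 1 (mod 29), take x = 5 + 8·((5−5)·11 mod 29) = 5 + 8·0 = 5.
Check: 5 mod 29 = 5, 5 mod 8 = 5.

5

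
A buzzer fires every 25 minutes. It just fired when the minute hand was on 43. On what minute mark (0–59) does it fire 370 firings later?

370·25 = 9250.
9250 − 154·60 = 10, so 9250 ≡ 10 (mod 60).
(43 + 10) mod 60 = 53.

53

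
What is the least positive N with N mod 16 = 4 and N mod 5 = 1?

x ≡ 1 (mod 5) gives x ∈ {1, 6, 11, 16, 21, 26, 31, 36}.
The first of these with x mod 16 = 4 is 36.

36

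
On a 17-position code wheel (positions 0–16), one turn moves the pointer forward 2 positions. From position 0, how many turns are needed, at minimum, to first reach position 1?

9

17 = 8·2 + 1
2 = 2·1 + 0
Back-substituting gives 2·9 ≡ 1 (mod 17).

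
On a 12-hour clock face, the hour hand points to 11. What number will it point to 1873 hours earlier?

10

1873 = 156·12 + 1, so 1873 mod 12 = 1.
11 − 1 → 10 on a 12-hour dial.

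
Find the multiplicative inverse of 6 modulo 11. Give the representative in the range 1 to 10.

11 = 1·6 + 5
6 = 1·5 + 1
5 = 5·1 + 0
Back-substituting gives 6·2 ≡ 1 (mod 11).

2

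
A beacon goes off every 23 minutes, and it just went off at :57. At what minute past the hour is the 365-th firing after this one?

52

365·23 = 8395.
Dividing 8395 by 60 gives quotient 139 and remainder 55.
(57 + 55) mod 60 = 52.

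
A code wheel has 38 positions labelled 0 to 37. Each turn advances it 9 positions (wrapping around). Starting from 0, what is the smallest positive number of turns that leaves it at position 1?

17

38 = 4·9 + 2
9 = 4·2 + 1
2 = 2·1 + 0
Back-substituting gives 9·17 ≡ 1 (mod 38).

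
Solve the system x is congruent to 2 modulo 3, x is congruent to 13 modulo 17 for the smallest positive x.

47

x ≡ 2 (mod 3) gives x ∈ {2, 5, 8, 11, 14, 17, 20, 23, …}.
The first of these with x mod 17 = 13 is 47.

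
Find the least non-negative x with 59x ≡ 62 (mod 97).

29

59⁻¹ ≡ 74 (mod 97) because 59·74 = 4366 = 45·97 + 1.
So x ≡ 74·62 = 4588 ≡ 29 (mod 97).
Check: 59·29 = 1711 = 17·97 + 62.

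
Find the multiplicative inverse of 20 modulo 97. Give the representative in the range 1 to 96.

97 = 4·20 + 17
20 = 1·17 + 3
17 = 5·3 + 2
3 = 1·2 + 1
2 = 2·1 + 0
Back-substituting gives 20·34 ≡ 1 (mod 97).

34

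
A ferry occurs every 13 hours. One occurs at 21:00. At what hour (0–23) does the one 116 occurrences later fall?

17

116·13 = 1508.
1508 − 62·24 = 20, so 1508 ≡ 20 (mod 24).
(21 + 20) mod 24 = 17.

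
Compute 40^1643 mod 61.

29

By repeated squaring mod 61: 40^1≡40, 40^2≡14, 40^4≡13, 40^8≡47, 40^16≡13, 40^32≡47, 40^64≡13, 40^128≡47, 40^256≡13, 40^512≡47, 40^1024≡13.
Since 1643 = 1 + 2 + 8 + 32 + 64 + 512 + 1024 in binary, 40^1643 ≡ 40·14·47·47·13·47·13 ≡ 29 (mod 61).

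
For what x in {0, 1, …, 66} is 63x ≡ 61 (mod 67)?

35

63⁻¹ ≡ 50 (mod 67) because 63·50 = 3150 = 47·67 + 1.
So x ≡ 50·61 = 3050 ≡ 35 (mod 67).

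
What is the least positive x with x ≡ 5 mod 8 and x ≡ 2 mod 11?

13

Since 11·3 ≡ 1 (mod 8), take x = 2 + 11·((5−2)·3 mod 8) = 2 + 11·1 = 13.
Check: 13 mod 8 = 5, 13 mod 11 = 2.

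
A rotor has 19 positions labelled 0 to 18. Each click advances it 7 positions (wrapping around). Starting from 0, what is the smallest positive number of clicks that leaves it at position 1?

7·11 = 77 = 4·19 + 1, so 7⁻¹ ≡ 11 (mod 19).

11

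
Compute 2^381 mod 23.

13

Successive squares of 2 mod 23: 2^1≡2, 2^2≡4, 2^4≡16, 2^8≡3, 2^16≡9, 2^32≡12, 2^64≡6, 2^128≡13, 2^256≡8.
Since 381 = 1 + 4 + 8 + 16 + 32 + 64 + 256 in binary, 2^381 ≡ 2·16·3·9·12·6·8 ≡ 13 (mod 23).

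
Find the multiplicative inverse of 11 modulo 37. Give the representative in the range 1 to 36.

27

37 = 3·11 + 4
11 = 2·4 + 3
4 = 1·3 + 1
3 = 3·1 + 0
Back-substituting gives 11·27 ≡ 1 (mod 37).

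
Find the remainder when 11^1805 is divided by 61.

11

Successive squares of 11 mod 61: 11^1≡11, 11^2≡60, 11^4≡1, 11^8≡1, 11^16≡1, 11^32≡1, 11^64≡1, 11^128≡1, 11^256≡1, 11^512≡1, 11^1024≡1.
Since 1805 = 1 + 4 + 8 + 256 + 512 + 1024 in binary, 11^1805 ≡ 11·1·1·1·1·1 ≡ 11 (mod 61).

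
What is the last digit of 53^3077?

3

Last digits of 3^n: 3, 9, 7, 1 (period 4).
3077 leaves remainder 1 on division by 4, so 53^3077 ends in 3.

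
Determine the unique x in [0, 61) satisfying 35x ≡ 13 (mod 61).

The inverse of 35 mod 61 is 7 (since 35·7 = 245 ≡ 1).
Multiplying both sides by 7: x ≡ 7·13 = 91 ≡ 30 (mod 61).
Check: 35·30 = 1050 = 17·61 + 13.

30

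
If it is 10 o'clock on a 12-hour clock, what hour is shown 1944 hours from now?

10

1944 − 162·12 = 0, so 1944 ≡ 0 (mod 12).
10 + 0 → 10 on a 12-hour dial.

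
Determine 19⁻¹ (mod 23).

17

19·17 = 323 = 14·23 + 1, so 19⁻¹ ≡ 17 (mod 23).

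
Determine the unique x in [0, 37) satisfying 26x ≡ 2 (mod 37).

20

26⁻¹ ≡ 10 (mod 37) because 26·10 = 260 = 7·37 + 1.
So x ≡ 10·2 = 20 ≡ 20 (mod 37).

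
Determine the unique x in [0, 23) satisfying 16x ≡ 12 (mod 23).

18

16⁻¹ ≡ 13 (mod 23) because 16·13 = 208 = 9·23 + 1.
So x ≡ 13·12 = 156 ≡ 18 (mod 23).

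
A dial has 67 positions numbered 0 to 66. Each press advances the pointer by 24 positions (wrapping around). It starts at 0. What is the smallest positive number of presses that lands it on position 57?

61

24⁻¹ ≡ 14 (mod 67) because 24·14 = 336 = 5·67 + 1.
Multiplying both sides by 14: x ≡ 14·57 = 798 ≡ 61 (mod 67).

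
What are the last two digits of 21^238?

Successive squares of 21 mod 100: 21^1≡21, 21^2≡41, 21^4≡81, 21^8≡61, 21^16≡21, 21^32≡41, 21^64≡81, 21^128≡61.
238 = 2 + 4 + 8 + 32 + 64 + 128, so 21^238 ≡ 41·81·61·41·81·61 ≡ 61 (mod 100).

61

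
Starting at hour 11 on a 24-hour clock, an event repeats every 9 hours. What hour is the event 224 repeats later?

224·9 = 2016.
Dividing 2016 by 24 gives quotient 84 and remainder 0.
(11 + 0) mod 24 = 11.

11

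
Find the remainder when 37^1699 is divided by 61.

Square-and-reduce mod 61: 37^1≡37, 37^2≡27, 37^4≡58, 37^8≡9, 37^16≡20, 37^32≡34, 37^64≡58, 37^128≡9, 37^256≡20, 37^512≡34, 37^1024≡58.
1699 = 1 + 2 + 32 + 128 + 512 + 1024, so 37^1699 ≡ 37·27·34·9·34·58 ≡ 33 (mod 61).

33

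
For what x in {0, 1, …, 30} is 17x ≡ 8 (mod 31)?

26

17⁻¹ ≡ 11 (mod 31) because 17·11 = 187 = 6·31 + 1.
So x ≡ 11·8 = 88 ≡ 26 (mod 31).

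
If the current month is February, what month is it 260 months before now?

June

260 = 21·12 + 8, so 260 mod 12 = 8.
February − 8 months → June.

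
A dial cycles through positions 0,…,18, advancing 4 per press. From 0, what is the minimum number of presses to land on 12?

3

The inverse of 4 mod 19 is 5 (since 4·5 = 20 ≡ 1).
So x ≡ 5·12 = 60 ≡ 3 (mod 19).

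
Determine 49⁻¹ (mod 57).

57 = 1·49 + 8
49 = 6·8 + 1
8 = 8·1 + 0
Back-substituting gives 49·7 ≡ 1 (mod 57).

7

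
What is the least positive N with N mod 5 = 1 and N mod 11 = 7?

51

Since 11·1 ≡ 1 (mod 5), take x = 7 + 11·((1−7)·1 mod 5) = 7 + 11·4 = 51.
Check: 51 mod 5 = 1, 51 mod 11 = 7.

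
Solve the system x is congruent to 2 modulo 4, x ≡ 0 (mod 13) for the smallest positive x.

26

x ≡ 2 (mod 4) gives x ∈ {2, 6, 10, 14, 18, 22, 26}.
The first of these with x mod 13 = 0 is 26.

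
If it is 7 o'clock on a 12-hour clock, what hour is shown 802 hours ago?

Dividing 802 by 12 gives quotient 66 and remainder 10.
7 − 10 → 9 on a 12-hour dial.

9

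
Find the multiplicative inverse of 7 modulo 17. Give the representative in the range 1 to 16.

7·5 = 35 = 2·17 + 1, so 7⁻¹ ≡ 5 (mod 17).

5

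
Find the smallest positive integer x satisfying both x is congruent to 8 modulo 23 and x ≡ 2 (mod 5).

x ≡ 2 (mod 5) gives x ∈ {2, 7, 12, 17, 22, 27, 32, 37, …}.
The first of these with x mod 23 = 8 is 77.

77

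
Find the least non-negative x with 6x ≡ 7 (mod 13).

The inverse of 6 mod 13 is 11 (since 6·11 = 66 ≡ 1).
So x ≡ 11·7 = 77 ≡ 12 (mod 13).

12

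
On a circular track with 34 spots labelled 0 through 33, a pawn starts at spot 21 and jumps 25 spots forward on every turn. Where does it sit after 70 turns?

70·25 = 1750.
Dividing 1750 by 34 gives quotient 51 and remainder 16.
(21 + 16) mod 34 = 3.

3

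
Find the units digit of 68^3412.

Last digits of 8^n: 8, 4, 2, 6 (period 4).
3412 leaves remainder 0 on division by 4, so 68^3412 ends in 6.

6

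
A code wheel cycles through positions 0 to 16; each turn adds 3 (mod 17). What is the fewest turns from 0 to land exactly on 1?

6

3·6 = 18 = 1·17 + 1, so 3⁻¹ ≡ 6 (mod 17).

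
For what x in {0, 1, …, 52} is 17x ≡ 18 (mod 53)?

17⁻¹ ≡ 25 (mod 53) because 17·25 = 425 = 8·53 + 1.
So x ≡ 25·18 = 450 ≡ 26 (mod 53).

26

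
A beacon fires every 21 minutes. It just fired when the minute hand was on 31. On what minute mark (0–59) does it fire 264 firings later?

55

264·21 = 5544.
5544 − 92·60 = 24, so 5544 ≡ 24 (mod 60).
(31 + 24) mod 60 = 55.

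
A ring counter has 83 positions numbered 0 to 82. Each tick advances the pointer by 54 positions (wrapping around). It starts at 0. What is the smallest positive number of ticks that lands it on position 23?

The inverse of 54 mod 83 is 20 (since 54·20 = 1080 ≡ 1).
So x ≡ 20·23 = 460 ≡ 45 (mod 83).
Check: 54·45 = 2430 = 29·83 + 23.

45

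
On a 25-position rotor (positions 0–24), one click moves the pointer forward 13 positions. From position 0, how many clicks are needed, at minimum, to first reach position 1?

13·2 = 26 = 1·25 + 1, so 13⁻¹ ≡ 2 (mod 25).

2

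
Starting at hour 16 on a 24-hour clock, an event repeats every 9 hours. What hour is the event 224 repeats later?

224·9 = 2016.
2016 = 84·24 + 0, so 2016 mod 24 = 0.
(16 + 0) mod 24 = 16.

16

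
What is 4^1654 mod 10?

Powers of 4 mod 10 repeat with period 2: 4, 6.
1654 mod 2 = 0, so the last digit matches 4^2 = 6.

6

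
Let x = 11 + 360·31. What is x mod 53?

360·31 = 11160.
11160 − 210·53 = 30, so 11160 ≡ 30 (mod 53).
(11 + 30) mod 53 = 41.

41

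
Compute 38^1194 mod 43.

11

Successive squares of 38 mod 43: 38^1≡38, 38^2≡25, 38^4≡23, 38^8≡13, 38^16≡40, 38^32≡9, 38^64≡38, 38^128≡25, 38^256≡23, 38^512≡13, 38^1024≡40.
Since 1194 = 2 + 8 + 32 + 128 + 1024 in binary, 38^1194 ≡ 25·13·9·25·40 ≡ 11 (mod 43).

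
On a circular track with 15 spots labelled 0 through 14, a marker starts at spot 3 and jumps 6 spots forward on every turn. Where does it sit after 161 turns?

161·6 = 966.
Dividing 966 by 15 gives quotient 64 and remainder 6.
(3 + 6) mod 15 = 9.

9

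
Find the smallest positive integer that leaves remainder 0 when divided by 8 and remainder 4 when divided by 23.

x ≡ 0 (mod 8) gives x ∈ {0, 8, 16, 24, 32, 40, 48, 56, …}.
The first of these with x mod 23 = 4 is 96.

96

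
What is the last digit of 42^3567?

Last digits of 2^n: 2, 4, 8, 6 (period 4).
3567 leaves remainder 3 on division by 4, so 42^3567 ends in 8.

8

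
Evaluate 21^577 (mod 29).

Square-and-reduce mod 29: 21^1≡21, 21^2≡6, 21^4≡7, 21^8≡20, 21^16≡23, 21^32≡7, 21^64≡20, 21^128≡23, 21^256≡7, 21^512≡20.
577 = 1 + 64 + 512, so 21^577 ≡ 21·20·20 ≡ 19 (mod 29).

19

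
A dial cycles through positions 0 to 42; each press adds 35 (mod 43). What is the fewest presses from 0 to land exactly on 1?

16

35·16 = 560 = 13·43 + 1, so 35⁻¹ ≡ 16 (mod 43).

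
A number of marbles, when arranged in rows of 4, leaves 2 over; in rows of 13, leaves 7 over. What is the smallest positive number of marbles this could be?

Since 13·1 ≡ 1 (mod 4), take x = 7 + 13·((2−7)·1 mod 4) = 7 + 13·3 = 46.
Check: 46 mod 4 = 2, 46 mod 13 = 7.

46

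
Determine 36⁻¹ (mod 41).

8

36·8 = 288 = 7·41 + 1, so 36⁻¹ ≡ 8 (mod 41).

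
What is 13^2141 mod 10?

Last digits of 3^n: 3, 9, 7, 1 (period 4).
2141 leaves remainder 1 on division by 4, so 13^2141 ends in 3.

3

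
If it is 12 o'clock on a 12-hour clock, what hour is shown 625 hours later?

625 = 52·12 + 1, so 625 mod 12 = 1.
12 + 1 → 1 on a 12-hour dial.

1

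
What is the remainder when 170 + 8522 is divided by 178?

148

8522 mod 178 = 156 (since 47·178 = 8366).
(170 + 156) mod 178 = 148.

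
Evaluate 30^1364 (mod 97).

47

Successive squares of 30 mod 97: 30^1≡30, 30^2≡27, 30^4≡50, 30^8≡75, 30^16≡96, 30^32≡1, 30^64≡1, 30^128≡1, 30^256≡1, 30^512≡1, 30^1024≡1.
Since 1364 = 4 + 16 + 64 + 256 + 1024 in binary, 30^1364 ≡ 50·96·1·1·1 ≡ 47 (mod 97).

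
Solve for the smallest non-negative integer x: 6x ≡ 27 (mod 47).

28

The inverse of 6 mod 47 is 8 (since 6·8 = 48 ≡ 1).
So x ≡ 8·27 = 216 ≡ 28 (mod 47).
Check: 6·28 = 168 = 3·47 + 27.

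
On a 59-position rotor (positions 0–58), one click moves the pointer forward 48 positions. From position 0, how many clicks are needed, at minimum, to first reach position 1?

48·16 = 768 = 13·59 + 1, so 48⁻¹ ≡ 16 (mod 59).

16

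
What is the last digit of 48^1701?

8

The units digit of 48^n cycles with period 4: 8, 4, 2, 6, …
1701 mod 4 = 1, so the last digit matches 8^1 = 8.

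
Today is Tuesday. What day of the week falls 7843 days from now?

7843 − 1120·7 = 3, so 7843 ≡ 3 (mod 7).
Tuesday + 3 days → Friday.

Friday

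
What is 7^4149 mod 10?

Last digits of 7^n: 7, 9, 3, 1 (period 4).
4149 mod 4 = 1, so the last digit matches 7^1 = 7.

7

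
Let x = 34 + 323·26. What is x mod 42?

32

323·26 = 8398.
8398 = 199·42 + 40, so 8398 mod 42 = 40.
(34 + 40) mod 42 = 32.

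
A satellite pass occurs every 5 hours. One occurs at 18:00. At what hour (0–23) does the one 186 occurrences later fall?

186·5 = 930.
930 − 38·24 = 18, so 930 ≡ 18 (mod 24).
(18 + 18) mod 24 = 12.

12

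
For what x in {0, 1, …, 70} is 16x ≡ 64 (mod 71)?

4

The inverse of 16 mod 71 is 40 (since 16·40 = 640 ≡ 1).
So x ≡ 40·64 = 2560 ≡ 4 (mod 71).
Check: 16·4 = 64 = 0·71 + 64.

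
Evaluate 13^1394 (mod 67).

26

By repeated squaring mod 67: 13^1≡13, 13^2≡35, 13^4≡19, 13^8≡26, 13^16≡6, 13^32≡36, 13^64≡23, 13^128≡60, 13^256≡49, 13^512≡56, 13^1024≡54.
1394 = 2 + 16 + 32 + 64 + 256 + 1024, so 13^1394 ≡ 35·6·36·23·49·54 ≡ 26 (mod 67).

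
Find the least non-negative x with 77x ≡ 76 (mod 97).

77⁻¹ ≡ 63 (mod 97) because 77·63 = 4851 = 50·97 + 1.
So x ≡ 63·76 = 4788 ≡ 35 (mod 97).
Check: 77·35 = 2695 = 27·97 + 76.

35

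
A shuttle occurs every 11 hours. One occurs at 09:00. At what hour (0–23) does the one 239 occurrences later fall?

22

239·11 = 2629.
2629 mod 24 = 13 (since 109·24 = 2616).
(9 + 13) mod 24 = 22.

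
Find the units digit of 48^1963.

Last digits of 8^n: 8, 4, 2, 6 (period 4).
1963 mod 4 = 3, so the last digit matches 8^3 = 2.

2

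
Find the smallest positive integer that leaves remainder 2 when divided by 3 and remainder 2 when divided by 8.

Since 8·2 ≡ 1 (mod 3), take x = 2 + 8·((2−2)·2 mod 3) = 2 + 8·0 = 2.
Check: 2 mod 3 = 2, 2 mod 8 = 2.

2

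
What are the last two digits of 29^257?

Successive squares of 29 mod 100: 29^1≡29, 29^2≡41, 29^4≡81, 29^8≡61, 29^16≡21, 29^32≡41, 29^64≡81, 29^128≡61, 29^256≡21.
257 = 1 + 256, so 29^257 ≡ 29·21 ≡ 9 (mod 100).

09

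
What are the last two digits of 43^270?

49

Square-and-reduce mod 100: 43^1≡43, 43^2≡49, 43^4≡1, 43^8≡1, 43^16≡1, 43^32≡1, 43^64≡1, 43^128≡1, 43^256≡1.
Since 270 = 2 + 4 + 8 + 256 in binary, 43^270 ≡ 49·1·1·1 ≡ 49 (mod 100).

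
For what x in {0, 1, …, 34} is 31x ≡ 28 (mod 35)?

31⁻¹ ≡ 26 (mod 35) because 31·26 = 806 = 23·35 + 1.
So x ≡ 26·28 = 728 ≡ 28 (mod 35).

28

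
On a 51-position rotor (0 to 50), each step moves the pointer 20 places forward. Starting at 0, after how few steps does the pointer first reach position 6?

The inverse of 20 mod 51 is 23 (since 20·23 = 460 ≡ 1).
Multiplying both sides by 23: x ≡ 23·6 = 138 ≡ 36 (mod 51).
Check: 20·36 = 720 = 14·51 + 6.

36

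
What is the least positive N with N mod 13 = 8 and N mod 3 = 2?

x ≡ 2 (mod 3) gives x ∈ {2, 5, 8}.
The first of these with x mod 13 = 8 is 8.

8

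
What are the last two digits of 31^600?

01

Successive squares of 31 mod 100: 31^1≡31, 31^2≡61, 31^4≡21, 31^8≡41, 31^16≡81, 31^32≡61, 31^64≡21, 31^128≡41, 31^256≡81, 31^512≡61.
Since 600 = 8 + 16 + 64 + 512 in binary, 31^600 ≡ 41·81·21·61 ≡ 1 (mod 100).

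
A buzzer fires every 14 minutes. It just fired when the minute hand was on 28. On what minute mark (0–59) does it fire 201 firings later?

201·14 = 2814.
2814 mod 60 = 54 (since 46·60 = 2760).
(28 + 54) mod 60 = 22.

22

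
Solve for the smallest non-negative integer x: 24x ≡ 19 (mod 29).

2

The inverse of 24 mod 29 is 23 (since 24·23 = 552 ≡ 1).
So x ≡ 23·19 = 437 ≡ 2 (mod 29).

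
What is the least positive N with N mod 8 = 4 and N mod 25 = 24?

124

Since 25·1 ≡ 1 (mod 8), take x = 24 + 25·((4−24)·1 mod 8) = 24 + 25·4 = 124.
Check: 124 mod 8 = 4, 124 mod 25 = 24.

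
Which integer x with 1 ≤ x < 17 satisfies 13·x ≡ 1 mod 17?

4

17 = 1·13 + 4
13 = 3·4 + 1
4 = 4·1 + 0
Back-substituting gives 13·4 ≡ 1 (mod 17).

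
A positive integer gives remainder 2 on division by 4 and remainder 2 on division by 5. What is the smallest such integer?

Since 5·1 ≡ 1 (mod 4), take x = 2 + 5·((2−2)·1 mod 4) = 2 + 5·0 = 2.
Check: 2 mod 4 = 2, 2 mod 5 = 2.

2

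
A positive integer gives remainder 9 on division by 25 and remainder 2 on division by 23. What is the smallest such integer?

x ≡ 2 (mod 23) gives x ∈ {2, 25, 48, 71, 94, 117, 140, 163, …}.
The first of these with x mod 25 = 9 is 209.

209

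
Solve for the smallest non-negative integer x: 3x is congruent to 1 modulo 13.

3⁻¹ ≡ 9 (mod 13) because 3·9 = 27 = 2·13 + 1.
So x ≡ 9·1 = 9 ≡ 9 (mod 13).
Check: 3·9 = 27 = 2·13 + 1.

9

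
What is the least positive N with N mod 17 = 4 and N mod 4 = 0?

x ≡ 0 (mod 4) gives x ∈ {0, 4}.
The first of these with x mod 17 = 4 is 4.

4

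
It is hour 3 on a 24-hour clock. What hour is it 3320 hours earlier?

19

3320 − 138·24 = 8, so 3320 ≡ 8 (mod 24).
(3 − 8) mod 24 = 19.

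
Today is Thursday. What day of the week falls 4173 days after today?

Friday

4173 mod 7 = 1 (since 596·7 = 4172).
Thursday + 1 day → Friday.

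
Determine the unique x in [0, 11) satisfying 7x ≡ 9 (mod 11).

The inverse of 7 mod 11 is 8 (since 7·8 = 56 ≡ 1).
Multiplying both sides by 8: x ≡ 8·9 = 72 ≡ 6 (mod 11).

6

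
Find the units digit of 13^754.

9

The units digit of 13^n cycles with period 4: 3, 9, 7, 1, …
754 mod 4 = 2, so the last digit matches 3^2 = 9.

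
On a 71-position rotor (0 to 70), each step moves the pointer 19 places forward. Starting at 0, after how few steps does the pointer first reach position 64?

37

The inverse of 19 mod 71 is 15 (since 19·15 = 285 ≡ 1).
So x ≡ 15·64 = 960 ≡ 37 (mod 71).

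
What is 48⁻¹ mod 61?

48·14 = 672 = 11·61 + 1, so 48⁻¹ ≡ 14 (mod 61).

14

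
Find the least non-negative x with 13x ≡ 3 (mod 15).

13⁻¹ ≡ 7 (mod 15) because 13·7 = 91 = 6·15 + 1.
So x ≡ 7·3 = 21 ≡ 6 (mod 15).
Check: 13·6 = 78 = 5·15 + 3.

6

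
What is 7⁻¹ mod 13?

2

7·2 = 14 = 1·13 + 1, so 7⁻¹ ≡ 2 (mod 13).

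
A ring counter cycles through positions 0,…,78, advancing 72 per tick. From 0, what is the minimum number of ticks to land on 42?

The inverse of 72 mod 79 is 45 (since 72·45 = 3240 ≡ 1).
Multiplying both sides by 45: x ≡ 45·42 = 1890 ≡ 73 (mod 79).

73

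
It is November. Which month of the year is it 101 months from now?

Dividing 101 by 12 gives quotient 8 and remainder 5.
November + 5 months → April.

April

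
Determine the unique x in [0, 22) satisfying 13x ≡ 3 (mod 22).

The inverse of 13 mod 22 is 17 (since 13·17 = 221 ≡ 1).
Multiplying both sides by 17: x ≡ 17·3 = 51 ≡ 7 (mod 22).

7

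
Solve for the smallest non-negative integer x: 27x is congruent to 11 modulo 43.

The inverse of 27 mod 43 is 8 (since 27·8 = 216 ≡ 1).
So x ≡ 8·11 = 88 ≡ 2 (mod 43).

2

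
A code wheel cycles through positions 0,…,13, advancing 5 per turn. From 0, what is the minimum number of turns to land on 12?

8

The inverse of 5 mod 14 is 3 (since 5·3 = 15 ≡ 1).
So x ≡ 3·12 = 36 ≡ 8 (mod 14).
Check: 5·8 = 40 = 2·14 + 12.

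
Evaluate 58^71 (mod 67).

45

Square-and-reduce mod 67: 58^1≡58, 58^2≡14, 58^4≡62, 58^8≡25, 58^16≡22, 58^32≡15, 58^64≡24.
71 = 1 + 2 + 4 + 64, so 58^71 ≡ 58·14·62·24 ≡ 45 (mod 67).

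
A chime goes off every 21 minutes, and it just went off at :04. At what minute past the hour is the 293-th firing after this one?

293·21 = 6153.
Dividing 6153 by 60 gives quotient 102 and remainder 33.
(4 + 33) mod 60 = 37.

37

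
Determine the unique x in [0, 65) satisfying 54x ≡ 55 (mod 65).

60

The inverse of 54 mod 65 is 59 (since 54·59 = 3186 ≡ 1).
So x ≡ 59·55 = 3245 ≡ 60 (mod 65).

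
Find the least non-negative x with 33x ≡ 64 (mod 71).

The inverse of 33 mod 71 is 28 (since 33·28 = 924 ≡ 1).
So x ≡ 28·64 = 1792 ≡ 17 (mod 71).

17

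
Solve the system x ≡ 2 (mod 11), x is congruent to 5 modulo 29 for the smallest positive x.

x ≡ 2 (mod 11) gives x ∈ {2, 13, 24, 35, 46, 57, 68, 79, …}.
The first of these with x mod 29 = 5 is 266.

266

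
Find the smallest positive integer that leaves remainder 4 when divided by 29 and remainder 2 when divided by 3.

Since 3·10 ≡ 1 (mod 29), take x = 2 + 3·((4−2)·10 mod 29) = 2 + 3·20 = 62.
Check: 62 mod 29 = 4, 62 mod 3 = 2.

62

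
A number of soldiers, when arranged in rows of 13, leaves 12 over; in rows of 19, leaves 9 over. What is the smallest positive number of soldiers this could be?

x ≡ 12 (mod 13) gives x ∈ {12, 25, 38, 51, 64, 77, 90, 103, …}.
The first of these with x mod 19 = 9 is 142.

142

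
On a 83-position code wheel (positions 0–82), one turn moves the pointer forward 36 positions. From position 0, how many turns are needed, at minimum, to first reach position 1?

30

36·30 = 1080 = 13·83 + 1, so 36⁻¹ ≡ 30 (mod 83).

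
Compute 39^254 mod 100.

Successive squares of 39 mod 100: 39^1≡39, 39^2≡21, 39^4≡41, 39^8≡81, 39^16≡61, 39^32≡21, 39^64≡41, 39^128≡81.
254 = 2 + 4 + 8 + 16 + 32 + 64 + 128, so 39^254 ≡ 21·41·81·61·21·41·81 ≡ 41 (mod 100).

41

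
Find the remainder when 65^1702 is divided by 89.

71

Successive squares of 65 mod 89: 65^1≡65, 65^2≡42, 65^4≡73, 65^8≡78, 65^16≡32, 65^32≡45, 65^64≡67, 65^128≡39, 65^256≡8, 65^512≡64, 65^1024≡2.
Since 1702 = 2 + 4 + 32 + 128 + 512 + 1024 in binary, 65^1702 ≡ 42·73·45·39·64·2 ≡ 71 (mod 89).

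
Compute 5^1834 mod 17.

Successive squares of 5 mod 17: 5^1≡5, 5^2≡8, 5^4≡13, 5^8≡16, 5^16≡1, 5^32≡1, 5^64≡1, 5^128≡1, 5^256≡1, 5^512≡1, 5^1024≡1.
1834 = 2 + 8 + 32 + 256 + 512 + 1024, so 5^1834 ≡ 8·16·1·1·1·1 ≡ 9 (mod 17).

9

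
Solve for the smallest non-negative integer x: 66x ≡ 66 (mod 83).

1

66⁻¹ ≡ 39 (mod 83) because 66·39 = 2574 = 31·83 + 1.
Multiplying both sides by 39: x ≡ 39·66 = 2574 ≡ 1 (mod 83).
Check: 66·1 = 66 = 0·83 + 66.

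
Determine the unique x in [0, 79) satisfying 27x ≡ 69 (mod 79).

The inverse of 27 mod 79 is 41 (since 27·41 = 1107 ≡ 1).
Multiplying both sides by 41: x ≡ 41·69 = 2829 ≡ 64 (mod 79).
Check: 27·64 = 1728 = 21·79 + 69.

64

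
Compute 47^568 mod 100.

Successive squares of 47 mod 100: 47^1≡47, 47^2≡9, 47^4≡81, 47^8≡61, 47^16≡21, 47^32≡41, 47^64≡81, 47^128≡61, 47^256≡21, 47^512≡41.
Since 568 = 8 + 16 + 32 + 512 in binary, 47^568 ≡ 61·21·41·41 ≡ 61 (mod 100).

61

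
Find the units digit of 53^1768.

1

Powers of 3 mod 10 repeat with period 4: 3, 9, 7, 1.
1768 leaves remainder 0 on division by 4, so 53^1768 ends in 1.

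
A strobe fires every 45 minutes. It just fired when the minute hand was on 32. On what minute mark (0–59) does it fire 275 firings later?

275·45 = 12375.
Dividing 12375 by 60 gives quotient 206 and remainder 15.
(32 + 15) mod 60 = 47.

47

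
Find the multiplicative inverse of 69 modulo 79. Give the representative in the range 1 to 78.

71

69·71 = 4899 = 62·79 + 1, so 69⁻¹ ≡ 71 (mod 79).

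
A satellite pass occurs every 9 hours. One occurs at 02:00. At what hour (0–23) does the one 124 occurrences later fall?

14

124·9 = 1116.
Dividing 1116 by 24 gives quotient 46 and remainder 12.
(2 + 12) mod 24 = 14.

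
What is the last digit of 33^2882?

Last digits of 3^n: 3, 9, 7, 1 (period 4).
2882 mod 4 = 2, so the last digit matches 3^2 = 9.

9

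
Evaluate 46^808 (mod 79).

Successive squares of 46 mod 79: 46^1≡46, 46^2≡62, 46^4≡52, 46^8≡18, 46^16≡8, 46^32≡64, 46^64≡67, 46^128≡65, 46^256≡38, 46^512≡22.
Since 808 = 8 + 32 + 256 + 512 in binary, 46^808 ≡ 18·64·38·22 ≡ 62 (mod 79).

62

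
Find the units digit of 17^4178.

9

Powers of 7 mod 10 repeat with period 4: 7, 9, 3, 1.
4178 leaves remainder 2 on division by 4, so 17^4178 ends in 9.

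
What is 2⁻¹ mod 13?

13 = 6·2 + 1
2 = 2·1 + 0
Back-substituting gives 2·7 ≡ 1 (mod 13).

7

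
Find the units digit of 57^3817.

The units digit of 57^n cycles with period 4: 7, 9, 3, 1, …
3817 leaves remainder 1 on division by 4, so 57^3817 ends in 7.

7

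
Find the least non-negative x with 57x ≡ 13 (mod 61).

12

57⁻¹ ≡ 15 (mod 61) because 57·15 = 855 = 14·61 + 1.
Multiplying both sides by 15: x ≡ 15·13 = 195 ≡ 12 (mod 61).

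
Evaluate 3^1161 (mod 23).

By repeated squaring mod 23: 3^1≡3, 3^2≡9, 3^4≡12, 3^8≡6, 3^16≡13, 3^32≡8, 3^64≡18, 3^128≡2, 3^256≡4, 3^512≡16, 3^1024≡3.
1161 = 1 + 8 + 128 + 1024, so 3^1161 ≡ 3·6·2·3 ≡ 16 (mod 23).

16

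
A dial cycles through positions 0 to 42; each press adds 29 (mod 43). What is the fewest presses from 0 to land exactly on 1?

3

43 = 1·29 + 14
29 = 2·14 + 1
14 = 14·1 + 0
Back-substituting gives 29·3 ≡ 1 (mod 43).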